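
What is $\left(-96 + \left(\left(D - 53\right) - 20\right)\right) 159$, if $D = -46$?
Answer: $-34185$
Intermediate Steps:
$\left(-96 + \left(\left(D - 53\right) - 20\right)\right) 159 = \left(-96 - 119\right) 159 = \left(-215\right) 159 = -34185$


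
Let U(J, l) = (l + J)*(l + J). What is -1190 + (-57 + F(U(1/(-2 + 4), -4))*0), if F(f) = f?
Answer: -1247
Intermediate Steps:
U(J, l) = (J + l)² (U(J, l) = (J + l)*(J + l) = (J + l)²)
-1190 + (-57 + F(U(1/(-2 + 4), -4))*0) = -1190 + (-57 + (1/(-2 + 4) - 4)²*0) = -1190 + (-57 + (1/2 - 4)²*0) = -1190 + (-57 + (½ - 4)²*0) = -1190 + (-57 + (-7/2)²*0) = -1190 + (-57 + (49/4)*0) = -1190 + (-57 + 0) = -1190 - 57 = -1247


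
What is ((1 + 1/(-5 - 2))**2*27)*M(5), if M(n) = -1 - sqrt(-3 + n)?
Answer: -972/49 - 972*sqrt(2)/49 ≈ -47.890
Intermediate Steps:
((1 + 1/(-5 - 2))**2*27)*M(5) = ((1 + 1/(-5 - 2))**2*27)*(-1 - sqrt(-3 + 5)) = ((1 + 1/(-7))**2*27)*(-1 - sqrt(2)) = ((1 - 1/7)**2*27)*(-1 - sqrt(2)) = ((6/7)**2*27)*(-1 - sqrt(2)) = ((36/49)*27)*(-1 - sqrt(2)) = 972*(-1 - sqrt(2))/49 = -972/49 - 972*sqrt(2)/49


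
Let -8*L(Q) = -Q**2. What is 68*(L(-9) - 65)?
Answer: -7463/2 ≈ -3731.5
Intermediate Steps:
L(Q) = Q**2/8 (L(Q) = -(-1)*Q**2/8 = Q**2/8)
68*(L(-9) - 65) = 68*((1/8)*(-9)**2 - 65) = 68*((1/8)*81 - 65) = 68*(81/8 - 65) = 68*(-439/8) = -7463/2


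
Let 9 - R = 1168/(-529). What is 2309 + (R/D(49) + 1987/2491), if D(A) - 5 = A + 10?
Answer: 194812239475/84335296 ≈ 2310.0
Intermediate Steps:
D(A) = 15 + A (D(A) = 5 + (A + 10) = 5 + (10 + A) = 15 + A)
R = 5929/529 (R = 9 - 1168/(-529) = 9 - 1168*(-1)/529 = 9 - 1*(-1168/529) = 9 + 1168/529 = 5929/529 ≈ 11.208)
2309 + (R/D(49) + 1987/2491) = 2309 + (5929/(529*(15 + 49)) + 1987/2491) = 2309 + ((5929/529)/64 + 1987*(1/2491)) = 2309 + ((5929/529)*(1/64) + 1987/2491) = 2309 + (5929/33856 + 1987/2491) = 2309 + 82041011/84335296 = 194812239475/84335296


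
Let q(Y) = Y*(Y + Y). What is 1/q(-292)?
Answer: 1/170528 ≈ 5.8641e-6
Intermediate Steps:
q(Y) = 2*Y² (q(Y) = Y*(2*Y) = 2*Y²)
1/q(-292) = 1/(2*(-292)²) = 1/(2*85264) = 1/170528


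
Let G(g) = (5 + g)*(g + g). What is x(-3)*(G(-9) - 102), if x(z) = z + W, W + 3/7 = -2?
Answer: 1140/7 ≈ 162.86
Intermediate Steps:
G(g) = 2*g*(5 + g) (G(g) = (5 + g)*(2*g) = 2*g*(5 + g))
W = -17/7 (W = -3/7 - 2 = -17/7 ≈ -2.4286)
x(z) = -17/7 + z (x(z) = z - 17/7 = -17/7 + z)
x(-3)*(G(-9) - 102) = (-17/7 - 3)*(2*(-9)*(5 - 9) - 102) = -38*(2*(-9)*(-4) - 102)/7 = -38*(72 - 102)/7 = -38/7*(-30) = 1140/7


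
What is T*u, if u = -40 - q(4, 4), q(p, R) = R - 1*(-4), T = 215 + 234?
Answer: -21552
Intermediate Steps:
T = 449
q(p, R) = 4 + R (q(p, R) = R + 4 = 4 + R)
u = -48 (u = -40 - (4 + 4) = -40 - 1*8 = -40 - 8 = -48)
T*u = 449*(-48) = -21552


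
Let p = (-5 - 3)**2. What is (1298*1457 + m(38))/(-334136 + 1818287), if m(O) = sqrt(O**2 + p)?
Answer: 1891186/1484151 + 2*sqrt(377)/1484151 ≈ 1.2743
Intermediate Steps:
p = 64 (p = (-8)**2 = 64)
m(O) = sqrt(64 + O**2) (m(O) = sqrt(O**2 + 64) = sqrt(64 + O**2))
(1298*1457 + m(38))/(-334136 + 1818287) = (1298*1457 + sqrt(64 + 38**2))/(-334136 + 1818287) = (1891186 + sqrt(64 + 1444))/1484151 = (1891186 + sqrt(1508))*(1/1484151) = (1891186 + 2*sqrt(377))*(1/1484151) = 1891186/1484151 + 2*sqrt(377)/1484151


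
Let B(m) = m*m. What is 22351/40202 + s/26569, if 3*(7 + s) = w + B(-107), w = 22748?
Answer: 1051824903/1068126938 ≈ 0.98474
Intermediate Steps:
B(m) = m²
s = 11392 (s = -7 + (22748 + (-107)²)/3 = -7 + (22748 + 11449)/3 = -7 + (⅓)*34197 = -7 + 11399 = 11392)
22351/40202 + s/26569 = 22351/40202 + 11392/26569 = 1051824903/1068126938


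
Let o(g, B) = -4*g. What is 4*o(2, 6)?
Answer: -32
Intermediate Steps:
4*o(2, 6) = 4*(-4*2) = 4*(-8) = -32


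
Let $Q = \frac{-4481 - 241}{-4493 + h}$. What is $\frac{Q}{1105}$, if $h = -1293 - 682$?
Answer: $\frac{787}{1191190} \approx 0.00066068$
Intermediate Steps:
$h = -1975$
$Q = \frac{787}{1078}$ ($Q = \frac{-4481 - 241}{-4493 - 1975} = - \frac{4722}{-6468} = \left(-4722\right) \left(- \frac{1}{6468}\right) = \frac{787}{1078} \approx 0.73006$)
$\frac{Q}{1105} = \frac{787}{1078 \cdot 1105} = \frac{787}{1078} \cdot \frac{1}{1105} = \frac{787}{1191190}$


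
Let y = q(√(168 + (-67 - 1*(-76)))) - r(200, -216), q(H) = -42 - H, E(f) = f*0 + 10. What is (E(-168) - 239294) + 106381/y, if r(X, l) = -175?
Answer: -379653885/1592 + 9671*√177/1592 ≈ -2.3840e+5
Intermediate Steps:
E(f) = 10 (E(f) = 0 + 10 = 10)
y = 133 - √177 (y = (-42 - √(168 + (-67 - 1*(-76)))) - 1*(-175) = (-42 - √(168 + (-67 + 76))) + 175 = (-42 - √(168 + 9)) + 175 = (-42 - √177) + 175 = 133 - √177 ≈ 119.70)
(E(-168) - 239294) + 106381/y = (10 - 239294) + 106381/(133 - √177) = -239284 + 106381/(133 - √177)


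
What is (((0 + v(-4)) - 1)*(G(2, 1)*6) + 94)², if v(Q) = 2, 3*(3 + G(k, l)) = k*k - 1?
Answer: 6724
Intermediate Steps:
G(k, l) = -10/3 + k²/3 (G(k, l) = -3 + (k*k - 1)/3 = -3 + (k² - 1)/3 = -3 + (-1 + k²)/3 = -3 + (-⅓ + k²/3) = -10/3 + k²/3)
(((0 + v(-4)) - 1)*(G(2, 1)*6) + 94)² = (((0 + 2) - 1)*((-10/3 + (⅓)*2²)*6) + 94)² = ((2 - 1)*((-10/3 + (⅓)*4)*6) + 94)² = (1*((-10/3 + 4/3)*6) + 94)² = (1*(-2*6) + 94)² = (1*(-12) + 94)² = (-12 + 94)² = 82² = 6724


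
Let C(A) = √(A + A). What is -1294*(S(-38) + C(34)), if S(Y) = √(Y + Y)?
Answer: -2588*√17 - 2588*I*√19 ≈ -10671.0 - 11281.0*I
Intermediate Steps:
S(Y) = √2*√Y (S(Y) = √(2*Y) = √2*√Y)
C(A) = √2*√A (C(A) = √(2*A) = √2*√A)
-1294*(S(-38) + C(34)) = -1294*(√2*√(-38) + √2*√34) = -1294*(√2*(I*√38) + 2*√17) = -1294*(2*I*√19 + 2*√17) = -1294*(2*√17 + 2*I*√19) = -2588*√17 - 2588*I*√19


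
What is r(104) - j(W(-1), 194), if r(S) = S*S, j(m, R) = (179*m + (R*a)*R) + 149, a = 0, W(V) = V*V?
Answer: 10488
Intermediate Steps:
W(V) = V²
j(m, R) = 149 + 179*m (j(m, R) = (179*m + (R*0)*R) + 149 = (179*m + 0*R) + 149 = (179*m + 0) + 149 = 179*m + 149 = 149 + 179*m)
r(S) = S²
r(104) - j(W(-1), 194) = 104² - (149 + 179*(-1)²) = 10816 - (149 + 179*1) = 10816 - (149 + 179) = 10816 - 1*328 = 10816 - 328 = 10488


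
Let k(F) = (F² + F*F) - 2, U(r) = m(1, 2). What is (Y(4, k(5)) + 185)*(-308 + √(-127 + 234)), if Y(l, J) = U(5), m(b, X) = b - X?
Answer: -56672 + 184*√107 ≈ -54769.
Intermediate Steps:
U(r) = -1 (U(r) = 1 - 1*2 = 1 - 2 = -1)
k(F) = -2 + 2*F² (k(F) = (F² + F²) - 2 = 2*F² - 2 = -2 + 2*F²)
Y(l, J) = -1
(Y(4, k(5)) + 185)*(-308 + √(-127 + 234)) = (-1 + 185)*(-308 + √(-127 + 234)) = 184*(-308 + √107) = -56672 + 184*√107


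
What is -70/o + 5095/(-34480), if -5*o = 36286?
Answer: -17280917/125114128 ≈ -0.13812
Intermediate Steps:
o = -36286/5 (o = -1/5*36286 = -36286/5 ≈ -7257.2)
-70/o + 5095/(-34480) = -70/(-36286/5) + 5095/(-34480) = -70*(-5/36286) + 5095*(-1/34480) = 175/18143 - 1019/6896 = -17280917/125114128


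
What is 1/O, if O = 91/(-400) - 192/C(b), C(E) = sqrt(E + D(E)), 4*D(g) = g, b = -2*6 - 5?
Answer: -618800/4718732777 - 12288000*I*sqrt(85)/4718732777 ≈ -0.00013114 - 0.024009*I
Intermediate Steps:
b = -17 (b = -12 - 5 = -17)
D(g) = g/4
C(E) = sqrt(5)*sqrt(E)/2 (C(E) = sqrt(E + E/4) = sqrt(5*E/4) = sqrt(5)*sqrt(E)/2)
O = -91/400 + 384*I*sqrt(85)/85 (O = 91/(-400) - 192*(-2*I*sqrt(85)/85) = 91*(-1/400) - 192*(-2*I*sqrt(85)/85) = -91/400 - 192*(-2*I*sqrt(85)/85) = -91/400 - (-384)*I*sqrt(85)/85 = -91/400 + 384*I*sqrt(85)/85 ≈ -0.2275 + 41.651*I)
1/O = 1/(-91/400 + 384*I*sqrt(85)/85)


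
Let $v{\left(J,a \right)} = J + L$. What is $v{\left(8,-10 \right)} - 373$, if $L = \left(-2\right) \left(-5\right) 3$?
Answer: $-335$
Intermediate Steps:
$L = 30$ ($L = 10 \cdot 3 = 30$)
$v{\left(J,a \right)} = 30 + J$ ($v{\left(J,a \right)} = J + 30 = 30 + J$)
$v{\left(8,-10 \right)} - 373 = \left(30 + 8\right) - 373 = 38 - 373 = -335$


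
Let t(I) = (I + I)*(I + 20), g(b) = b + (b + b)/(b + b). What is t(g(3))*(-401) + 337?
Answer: -76655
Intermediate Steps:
g(b) = 1 + b (g(b) = b + (2*b)/((2*b)) = b + (2*b)*(1/(2*b)) = b + 1 = 1 + b)
t(I) = 2*I*(20 + I) (t(I) = (2*I)*(20 + I) = 2*I*(20 + I))
t(g(3))*(-401) + 337 = (2*(1 + 3)*(20 + (1 + 3)))*(-401) + 337 = (2*4*(20 + 4))*(-401) + 337 = (2*4*24)*(-401) + 337 = 192*(-401) + 337 = -76992 + 337 = -76655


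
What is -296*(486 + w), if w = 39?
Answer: -155400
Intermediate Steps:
-296*(486 + w) = -296*(486 + 39) = -296*525 = -155400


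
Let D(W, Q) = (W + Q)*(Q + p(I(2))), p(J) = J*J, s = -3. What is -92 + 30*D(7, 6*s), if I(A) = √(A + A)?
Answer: 4528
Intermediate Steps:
I(A) = √2*√A (I(A) = √(2*A) = √2*√A)
p(J) = J²
D(W, Q) = (4 + Q)*(Q + W) (D(W, Q) = (W + Q)*(Q + (√2*√2)²) = (Q + W)*(Q + 2²) = (Q + W)*(Q + 4) = (Q + W)*(4 + Q) = (4 + Q)*(Q + W))
-92 + 30*D(7, 6*s) = -92 + 30*((6*(-3))² + 4*(6*(-3)) + 4*7 + (6*(-3))*7) = -92 + 30*((-18)² + 4*(-18) + 28 - 18*7) = -92 + 30*(324 - 72 + 28 - 126) = -92 + 30*154 = -92 + 4620 = 4528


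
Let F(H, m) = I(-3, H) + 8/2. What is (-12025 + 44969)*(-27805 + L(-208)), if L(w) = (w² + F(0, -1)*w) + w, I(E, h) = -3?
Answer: 495576592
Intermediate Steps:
F(H, m) = 1 (F(H, m) = -3 + 8/2 = -3 + 8*(½) = -3 + 4 = 1)
L(w) = w² + 2*w (L(w) = (w² + 1*w) + w = (w² + w) + w = (w + w²) + w = w² + 2*w)
(-12025 + 44969)*(-27805 + L(-208)) = (-12025 + 44969)*(-27805 - 208*(2 - 208)) = 32944*(-27805 - 208*(-206)) = 32944*(-27805 + 42848) = 32944*15043 = 495576592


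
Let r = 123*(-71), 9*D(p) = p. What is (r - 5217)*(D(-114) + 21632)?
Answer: -301589700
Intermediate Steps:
D(p) = p/9
r = -8733
(r - 5217)*(D(-114) + 21632) = (-8733 - 5217)*((1/9)*(-114) + 21632) = -13950*(-38/3 + 21632) = -13950*64858/3 = -301589700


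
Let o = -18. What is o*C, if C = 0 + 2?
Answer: -36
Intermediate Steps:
C = 2
o*C = -18*2 = -36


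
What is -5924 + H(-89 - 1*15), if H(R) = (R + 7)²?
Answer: 3485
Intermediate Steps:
H(R) = (7 + R)²
-5924 + H(-89 - 1*15) = -5924 + (7 + (-89 - 1*15))² = -5924 + (7 + (-89 - 15))² = -5924 + (7 - 104)² = -5924 + (-97)² = -5924 + 9409 = 3485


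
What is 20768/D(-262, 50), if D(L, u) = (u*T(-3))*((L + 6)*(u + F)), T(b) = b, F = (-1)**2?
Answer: 649/61200 ≈ 0.010605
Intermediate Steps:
F = 1
D(L, u) = -3*u*(1 + u)*(6 + L) (D(L, u) = (u*(-3))*((L + 6)*(u + 1)) = (-3*u)*((6 + L)*(1 + u)) = (-3*u)*((1 + u)*(6 + L)) = -3*u*(1 + u)*(6 + L))
20768/D(-262, 50) = 20768/((-3*50*(6 - 262 + 6*50 - 262*50))) = 20768/((-3*50*(6 - 262 + 300 - 13100))) = 20768/((-3*50*(-13056))) = 20768/1958400 = 20768*(1/1958400) = 649/61200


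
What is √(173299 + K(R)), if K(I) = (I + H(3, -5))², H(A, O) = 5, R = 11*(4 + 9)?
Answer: √195203 ≈ 441.82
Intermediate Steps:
R = 143 (R = 11*13 = 143)
K(I) = (5 + I)² (K(I) = (I + 5)² = (5 + I)²)
√(173299 + K(R)) = √(173299 + (5 + 143)²) = √(173299 + 148²) = √(173299 + 21904) = √195203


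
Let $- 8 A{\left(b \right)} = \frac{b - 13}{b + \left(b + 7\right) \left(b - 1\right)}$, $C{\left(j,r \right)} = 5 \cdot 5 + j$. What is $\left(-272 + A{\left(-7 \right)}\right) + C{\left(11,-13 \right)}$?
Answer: $- \frac{3309}{14} \approx -236.36$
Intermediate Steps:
$C{\left(j,r \right)} = 25 + j$
$A{\left(b \right)} = - \frac{-13 + b}{8 \left(b + \left(-1 + b\right) \left(7 + b\right)\right)}$ ($A{\left(b \right)} = - \frac{\left(b - 13\right) \frac{1}{b + \left(b + 7\right) \left(b - 1\right)}}{8} = - \frac{\left(-13 + b\right) \frac{1}{b + \left(7 + b\right) \left(-1 + b\right)}}{8} = - \frac{\left(-13 + b\right) \frac{1}{b + \left(-1 + b\right) \left(7 + b\right)}}{8} = - \frac{\frac{1}{b + \left(-1 + b\right) \left(7 + b\right)} \left(-13 + b\right)}{8} = - \frac{-13 + b}{8 \left(b + \left(-1 + b\right) \left(7 + b\right)\right)}$)
$\left(-272 + A{\left(-7 \right)}\right) + C{\left(11,-13 \right)} = \left(-272 + \frac{13 - -7}{8 \left(-7 + \left(-7\right)^{2} + 7 \left(-7\right)\right)}\right) + \left(25 + 11\right) = \left(-272 + \frac{13 + 7}{8 \left(-7 + 49 - 49\right)}\right) + 36 = \left(-272 + \frac{1}{8} \frac{1}{-7} \cdot 20\right) + 36 = \left(-272 + \frac{1}{8} \left(- \frac{1}{7}\right) 20\right) + 36 = \left(-272 - \frac{5}{14}\right) + 36 = - \frac{3813}{14} + 36 = - \frac{3309}{14}$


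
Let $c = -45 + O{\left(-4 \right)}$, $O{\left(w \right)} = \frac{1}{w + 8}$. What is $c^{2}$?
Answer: $\frac{32041}{16} \approx 2002.6$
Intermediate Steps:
$O{\left(w \right)} = \frac{1}{8 + w}$
$c = - \frac{179}{4}$ ($c = -45 + \frac{1}{8 - 4} = -45 + \frac{1}{4} = - \frac{179}{4} \approx -44.75$)
$c^{2} = \left(- \frac{179}{4}\right)^{2} = \frac{32041}{16}$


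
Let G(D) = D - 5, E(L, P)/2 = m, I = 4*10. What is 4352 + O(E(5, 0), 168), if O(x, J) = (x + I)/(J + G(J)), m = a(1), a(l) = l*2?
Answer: 1440556/331 ≈ 4352.1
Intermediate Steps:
I = 40
a(l) = 2*l
m = 2 (m = 2*1 = 2)
E(L, P) = 4 (E(L, P) = 2*2 = 4)
G(D) = -5 + D
O(x, J) = (40 + x)/(-5 + 2*J) (O(x, J) = (x + 40)/(J + (-5 + J)) = (40 + x)/(-5 + 2*J))
4352 + O(E(5, 0), 168) = 4352 + (40 + 4)/(-5 + 2*168) = 4352 + 44/(-5 + 336) = 4352 + 44/331 = 1440556/331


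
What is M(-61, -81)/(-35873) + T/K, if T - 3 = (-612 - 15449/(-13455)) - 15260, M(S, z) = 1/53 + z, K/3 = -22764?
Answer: 1009528119499/4302997237890 ≈ 0.23461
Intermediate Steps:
K = -68292 (K = 3*(-22764) = -68292)
M(S, z) = 1/53 + z
T = -213501946/13455 (T = 3 + ((-612 - 15449/(-13455)) - 15260) = 3 + ((-612 - 15449*(-1/13455)) - 15260) = 3 + ((-612 + 15449/13455) - 15260) = 3 + (-8219011/13455 - 15260) = 3 - 213542311/13455 = -213501946/13455 ≈ -15868.)
M(-61, -81)/(-35873) + T/K = (1/53 - 81)/(-35873) - 213501946/13455/(-68292) = -4292/53*(-1/35873) - 213501946/13455*(-1/68292) = 148/65561 + 15250139/65633490 = 1009528119499/4302997237890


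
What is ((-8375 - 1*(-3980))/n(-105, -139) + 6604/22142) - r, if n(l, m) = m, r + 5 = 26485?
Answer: -40700135097/1538869 ≈ -26448.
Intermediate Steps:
r = 26480 (r = -5 + 26485 = 26480)
((-8375 - 1*(-3980))/n(-105, -139) + 6604/22142) - r = ((-8375 - 1*(-3980))/(-139) + 6604/22142) - 1*26480 = ((-8375 + 3980)*(-1/139) + 6604*(1/22142)) - 26480 = (-4395*(-1/139) + 3302/11071) - 26480 = (4395/139 + 3302/11071) - 26480 = 49116023/1538869 - 26480 = -40700135097/1538869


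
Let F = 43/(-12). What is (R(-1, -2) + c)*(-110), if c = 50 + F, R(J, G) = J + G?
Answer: -28655/6 ≈ -4775.8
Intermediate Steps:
F = -43/12 (F = 43*(-1/12) = -43/12 ≈ -3.5833)
R(J, G) = G + J
c = 557/12 (c = 50 - 43/12 = 557/12 ≈ 46.417)
(R(-1, -2) + c)*(-110) = ((-2 - 1) + 557/12)*(-110) = (-3 + 557/12)*(-110) = (521/12)*(-110) = -28655/6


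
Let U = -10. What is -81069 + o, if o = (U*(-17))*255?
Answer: -37719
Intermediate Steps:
o = 43350 (o = -10*(-17)*255 = 170*255 = 43350)
-81069 + o = -81069 + 43350 = -37719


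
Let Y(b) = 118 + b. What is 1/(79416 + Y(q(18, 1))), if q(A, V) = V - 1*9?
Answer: 1/79526 ≈ 1.2574e-5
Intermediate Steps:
q(A, V) = -9 + V (q(A, V) = V - 9 = -9 + V)
1/(79416 + Y(q(18, 1))) = 1/(79416 + (118 + (-9 + 1))) = 1/(79416 + (118 - 8)) = 1/(79416 + 110) = 1/79526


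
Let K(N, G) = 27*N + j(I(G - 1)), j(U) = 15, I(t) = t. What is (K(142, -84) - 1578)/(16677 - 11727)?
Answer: 757/1650 ≈ 0.45879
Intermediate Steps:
K(N, G) = 15 + 27*N (K(N, G) = 27*N + 15 = 15 + 27*N)
(K(142, -84) - 1578)/(16677 - 11727) = ((15 + 27*142) - 1578)/(16677 - 11727) = ((15 + 3834) - 1578)/4950 = (3849 - 1578)*(1/4950) = 2271*(1/4950) = 757/1650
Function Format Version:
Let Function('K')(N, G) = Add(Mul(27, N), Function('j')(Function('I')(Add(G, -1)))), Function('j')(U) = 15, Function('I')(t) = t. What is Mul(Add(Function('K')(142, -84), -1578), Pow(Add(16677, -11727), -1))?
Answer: Rational(757, 1650) ≈ 0.45879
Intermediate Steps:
Function('K')(N, G) = Add(15, Mul(27, N)) (Function('K')(N, G) = Add(Mul(27, N), 15) = Add(15, Mul(27, N)))
Mul(Add(Function('K')(142, -84), -1578), Pow(Add(16677, -11727), -1)) = Mul(Add(Add(15, Mul(27, 142)), -1578), Pow(Add(16677, -11727), -1)) = Mul(Add(Add(15, 3834), -1578), Pow(4950, -1)) = Mul(Add(3849, -1578), Rational(1, 4950)) = Mul(2271, Rational(1, 4950)) = Rational(757, 1650)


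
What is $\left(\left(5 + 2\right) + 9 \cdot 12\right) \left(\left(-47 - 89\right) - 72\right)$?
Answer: $-23920$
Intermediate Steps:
$\left(\left(5 + 2\right) + 9 \cdot 12\right) \left(\left(-47 - 89\right) - 72\right) = \left(7 + 108\right) \left(-136 - 72\right) = 115 \left(-208\right) = -23920$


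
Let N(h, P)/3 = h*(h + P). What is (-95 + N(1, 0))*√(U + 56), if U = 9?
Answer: -92*√65 ≈ -741.73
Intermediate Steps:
N(h, P) = 3*h*(P + h) (N(h, P) = 3*(h*(h + P)) = 3*(h*(P + h)) = 3*h*(P + h))
(-95 + N(1, 0))*√(U + 56) = (-95 + 3*1*(0 + 1))*√(9 + 56) = (-95 + 3*1*1)*√65 = (-95 + 3)*√65 = -92*√65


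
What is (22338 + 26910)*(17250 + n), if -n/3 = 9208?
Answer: -510898752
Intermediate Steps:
n = -27624 (n = -3*9208 = -27624)
(22338 + 26910)*(17250 + n) = (22338 + 26910)*(17250 - 27624) = 49248*(-10374) = -510898752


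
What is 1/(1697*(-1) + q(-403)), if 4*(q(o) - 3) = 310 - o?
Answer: -4/6063 ≈ -0.00065974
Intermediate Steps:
q(o) = 161/2 - o/4 (q(o) = 3 + (310 - o)/4 = 3 + (155/2 - o/4) = 161/2 - o/4)
1/(1697*(-1) + q(-403)) = 1/(1697*(-1) + (161/2 - 1/4*(-403))) = 1/(-1697 + (161/2 + 403/4)) = 1/(-1697 + 725/4) = 1/(-6063/4) = -4/6063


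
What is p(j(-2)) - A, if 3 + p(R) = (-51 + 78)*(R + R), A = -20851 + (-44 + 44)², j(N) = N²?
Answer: 21064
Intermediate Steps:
A = -20851 (A = -20851 + 0² = -20851 + 0 = -20851)
p(R) = -3 + 54*R (p(R) = -3 + (-51 + 78)*(R + R) = -3 + 27*(2*R) = -3 + 54*R)
p(j(-2)) - A = (-3 + 54*(-2)²) - 1*(-20851) = (-3 + 54*4) + 20851 = (-3 + 216) + 20851 = 213 + 20851 = 21064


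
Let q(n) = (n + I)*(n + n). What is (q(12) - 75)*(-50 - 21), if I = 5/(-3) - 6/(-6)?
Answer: -13987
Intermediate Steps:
I = -2/3 (I = 5*(-1/3) - 6*(-1/6) = -5/3 + 1 = -2/3 ≈ -0.66667)
q(n) = 2*n*(-2/3 + n) (q(n) = (n - 2/3)*(n + n) = (-2/3 + n)*(2*n) = 2*n*(-2/3 + n))
(q(12) - 75)*(-50 - 21) = ((2/3)*12*(-2 + 3*12) - 75)*(-50 - 21) = ((2/3)*12*(-2 + 36) - 75)*(-71) = ((2/3)*12*34 - 75)*(-71) = (272 - 75)*(-71) = 197*(-71) = -13987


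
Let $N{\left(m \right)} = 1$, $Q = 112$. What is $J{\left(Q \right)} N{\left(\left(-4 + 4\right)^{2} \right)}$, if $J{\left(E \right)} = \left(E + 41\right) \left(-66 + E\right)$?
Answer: $7038$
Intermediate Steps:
$J{\left(E \right)} = \left(-66 + E\right) \left(41 + E\right)$ ($J{\left(E \right)} = \left(41 + E\right) \left(-66 + E\right) = \left(-66 + E\right) \left(41 + E\right)$)
$J{\left(Q \right)} N{\left(\left(-4 + 4\right)^{2} \right)} = \left(-2706 + 112^{2} - 2800\right) 1 = \left(-2706 + 12544 - 2800\right) 1 = 7038 \cdot 1 = 7038$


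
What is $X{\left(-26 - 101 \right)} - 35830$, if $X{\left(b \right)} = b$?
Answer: $-35957$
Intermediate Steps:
$X{\left(-26 - 101 \right)} - 35830 = \left(-26 - 101\right) - 35830 = -127 - 35830 = -35957$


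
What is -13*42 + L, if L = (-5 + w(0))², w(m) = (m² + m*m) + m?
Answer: -521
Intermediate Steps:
w(m) = m + 2*m² (w(m) = (m² + m²) + m = 2*m² + m = m + 2*m²)
L = 25 (L = (-5 + 0*(1 + 2*0))² = (-5 + 0*(1 + 0))² = (-5 + 0*1)² = (-5 + 0)² = (-5)² = 25)
-13*42 + L = -13*42 + 25 = -546 + 25 = -521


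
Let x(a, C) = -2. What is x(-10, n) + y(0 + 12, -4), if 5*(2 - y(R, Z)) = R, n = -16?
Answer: -12/5 ≈ -2.4000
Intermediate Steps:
y(R, Z) = 2 - R/5
x(-10, n) + y(0 + 12, -4) = -2 + (2 - (0 + 12)/5) = -2 + (2 - 1/5*12) = -2 + (2 - 12/5) = -2 - 2/5 = -12/5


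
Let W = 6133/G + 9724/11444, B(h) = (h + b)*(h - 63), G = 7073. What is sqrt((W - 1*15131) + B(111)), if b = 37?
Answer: I*sqrt(3286271182976674915)/20235853 ≈ 89.584*I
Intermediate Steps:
B(h) = (-63 + h)*(37 + h) (B(h) = (h + 37)*(h - 63) = (37 + h)*(-63 + h) = (-63 + h)*(37 + h))
W = 34740976/20235853 (W = 6133/7073 + 9724/11444 = 6133*(1/7073) + 9724*(1/11444) = 6133/7073 + 2431/2861 = 34740976/20235853 ≈ 1.7168)
sqrt((W - 1*15131) + B(111)) = sqrt((34740976/20235853 - 1*15131) + (-2331 + 111**2 - 26*111)) = sqrt((34740976/20235853 - 15131) + (-2331 + 12321 - 2886)) = sqrt(-306153950767/20235853 + 7104) = sqrt(-162398451055/20235853) = I*sqrt(3286271182976674915)/20235853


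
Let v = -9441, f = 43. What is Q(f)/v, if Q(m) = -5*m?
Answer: 215/9441 ≈ 0.022773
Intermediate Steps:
Q(f)/v = -5*43/(-9441) = -215*(-1/9441) = 215/9441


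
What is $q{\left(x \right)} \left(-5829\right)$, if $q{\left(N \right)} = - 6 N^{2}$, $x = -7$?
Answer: $1713726$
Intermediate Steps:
$q{\left(x \right)} \left(-5829\right) = - 6 \left(-7\right)^{2} \left(-5829\right) = \left(-6\right) 49 \left(-5829\right) = \left(-294\right) \left(-5829\right) = 1713726$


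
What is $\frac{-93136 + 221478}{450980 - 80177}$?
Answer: $\frac{128342}{370803} \approx 0.34612$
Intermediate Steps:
$\frac{-93136 + 221478}{450980 - 80177} = \frac{128342}{370803}$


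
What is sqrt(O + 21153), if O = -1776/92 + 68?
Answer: sqrt(11215697)/23 ≈ 145.61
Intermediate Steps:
O = 1120/23 (O = -1776/92 + 68 = -111*4/23 + 68 = -444/23 + 68 = 1120/23 ≈ 48.696)
sqrt(O + 21153) = sqrt(1120/23 + 21153) = sqrt(487639/23) = sqrt(11215697)/23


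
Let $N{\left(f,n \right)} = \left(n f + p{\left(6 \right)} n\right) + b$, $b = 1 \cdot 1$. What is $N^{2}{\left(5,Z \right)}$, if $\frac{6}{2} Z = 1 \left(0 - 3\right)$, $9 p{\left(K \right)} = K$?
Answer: $\frac{196}{9} \approx 21.778$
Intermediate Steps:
$p{\left(K \right)} = \frac{K}{9}$
$b = 1$
$Z = -1$ ($Z = \frac{1 \left(0 - 3\right)}{3} = \frac{1 \left(-3\right)}{3} = \frac{1}{3} \left(-3\right) = -1$)
$N{\left(f,n \right)} = 1 + \frac{2 n}{3} + f n$ ($N{\left(f,n \right)} = \left(n f + \frac{1}{9} \cdot 6 n\right) + 1 = \left(f n + \frac{2 n}{3}\right) + 1 = \left(\frac{2 n}{3} + f n\right) + 1 = 1 + \frac{2 n}{3} + f n$)
$N^{2}{\left(5,Z \right)} = \left(1 + \frac{2}{3} \left(-1\right) + 5 \left(-1\right)\right)^{2} = \left(1 - \frac{2}{3} - 5\right)^{2} = \left(- \frac{14}{3}\right)^{2} = \frac{196}{9}$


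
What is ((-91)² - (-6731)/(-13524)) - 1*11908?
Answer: -49058279/13524 ≈ -3627.5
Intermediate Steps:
((-91)² - (-6731)/(-13524)) - 1*11908 = (8281 - (-6731)*(-1)/13524) - 11908 = (8281 - 1*6731/13524) - 11908 = (8281 - 6731/13524) - 11908 = 111985513/13524 - 11908 = -49058279/13524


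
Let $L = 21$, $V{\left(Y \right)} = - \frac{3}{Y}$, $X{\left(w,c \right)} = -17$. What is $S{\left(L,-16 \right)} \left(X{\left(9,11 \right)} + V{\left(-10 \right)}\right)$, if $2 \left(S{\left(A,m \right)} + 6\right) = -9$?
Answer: $\frac{3507}{20} \approx 175.35$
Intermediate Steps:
$S{\left(A,m \right)} = - \frac{21}{2}$ ($S{\left(A,m \right)} = -6 + \frac{1}{2} \left(-9\right) = -6 - \frac{9}{2} = - \frac{21}{2}$)
$S{\left(L,-16 \right)} \left(X{\left(9,11 \right)} + V{\left(-10 \right)}\right) = - \frac{21 \left(-17 - \frac{3}{-10}\right)}{2} = - \frac{21 \left(-17 - - \frac{3}{10}\right)}{2} = - \frac{21 \left(-17 + \frac{3}{10}\right)}{2} = \left(- \frac{21}{2}\right) \left(- \frac{167}{10}\right) = \frac{3507}{20}$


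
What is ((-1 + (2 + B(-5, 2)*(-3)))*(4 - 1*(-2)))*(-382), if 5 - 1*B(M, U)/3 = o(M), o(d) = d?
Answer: 203988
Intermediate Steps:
B(M, U) = 15 - 3*M
((-1 + (2 + B(-5, 2)*(-3)))*(4 - 1*(-2)))*(-382) = ((-1 + (2 + (15 - 3*(-5))*(-3)))*(4 - 1*(-2)))*(-382) = ((-1 + (2 + (15 + 15)*(-3)))*(4 + 2))*(-382) = ((-1 + (2 + 30*(-3)))*6)*(-382) = ((-1 + (2 - 90))*6)*(-382) = ((-1 - 88)*6)*(-382) = -89*6*(-382) = -534*(-382) = 203988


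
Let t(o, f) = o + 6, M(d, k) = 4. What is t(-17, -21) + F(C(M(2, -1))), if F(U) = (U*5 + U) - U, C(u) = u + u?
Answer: 29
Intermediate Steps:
t(o, f) = 6 + o
C(u) = 2*u
F(U) = 5*U (F(U) = (5*U + U) - U = 6*U - U = 5*U)
t(-17, -21) + F(C(M(2, -1))) = (6 - 17) + 5*(2*4) = -11 + 5*8 = -11 + 40 = 29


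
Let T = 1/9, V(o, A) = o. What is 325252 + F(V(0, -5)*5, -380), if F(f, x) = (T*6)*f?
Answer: 325252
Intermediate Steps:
T = ⅑ ≈ 0.11111
F(f, x) = 2*f/3 (F(f, x) = ((⅑)*6)*f = 2*f/3)
325252 + F(V(0, -5)*5, -380) = 325252 + 2*(0*5)/3 = 325252 + (⅔)*0 = 325252 + 0 = 325252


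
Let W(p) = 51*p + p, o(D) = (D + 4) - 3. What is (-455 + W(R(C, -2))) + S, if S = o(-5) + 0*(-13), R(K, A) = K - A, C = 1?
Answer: -303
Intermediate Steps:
o(D) = 1 + D (o(D) = (4 + D) - 3 = 1 + D)
W(p) = 52*p
S = -4 (S = (1 - 5) + 0*(-13) = -4 + 0 = -4)
(-455 + W(R(C, -2))) + S = (-455 + 52*(1 - 1*(-2))) - 4 = (-455 + 52*(1 + 2)) - 4 = (-455 + 52*3) - 4 = (-455 + 156) - 4 = -299 - 4 = -303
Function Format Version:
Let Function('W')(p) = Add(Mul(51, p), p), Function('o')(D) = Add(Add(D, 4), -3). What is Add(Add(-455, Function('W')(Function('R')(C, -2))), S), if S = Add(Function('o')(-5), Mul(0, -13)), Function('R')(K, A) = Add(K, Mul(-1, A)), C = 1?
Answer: -303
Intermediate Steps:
Function('o')(D) = Add(1, D) (Function('o')(D) = Add(Add(4, D), -3) = Add(1, D))
Function('W')(p) = Mul(52, p)
S = -4 (S = Add(Add(1, -5), Mul(0, -13)) = Add(-4, 0) = -4)
Add(Add(-455, Function('W')(Function('R')(C, -2))), S) = Add(Add(-455, Mul(52, Add(1, Mul(-1, -2)))), -4) = Add(Add(-455, Mul(52, Add(1, 2))), -4) = Add(Add(-455, Mul(52, 3)), -4) = Add(Add(-455, 156), -4) = Add(-299, -4) = -303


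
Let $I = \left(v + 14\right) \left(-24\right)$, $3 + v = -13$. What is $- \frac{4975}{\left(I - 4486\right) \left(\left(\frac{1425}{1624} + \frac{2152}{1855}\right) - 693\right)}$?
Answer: $- \frac{152931500}{94263941347} \approx -0.0016224$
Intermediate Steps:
$v = -16$ ($v = -3 - 13 = -16$)
$I = 48$ ($I = \left(-16 + 14\right) \left(-24\right) = \left(-2\right) \left(-24\right) = 48$)
$- \frac{4975}{\left(I - 4486\right) \left(\left(\frac{1425}{1624} + \frac{2152}{1855}\right) - 693\right)} = - \frac{4975}{\left(48 - 4486\right) \left(\left(\frac{1425}{1624} + \frac{2152}{1855}\right) - 693\right)} = - \frac{4975}{\left(-4438\right) \left(\left(1425 \cdot \frac{1}{1624} + 2152 \cdot \frac{1}{1855}\right) - 693\right)} = - \frac{4975}{\left(-4438\right) \left(\left(\frac{1425}{1624} + \frac{2152}{1855}\right) - 693\right)} = - \frac{4975}{\left(-4438\right) \left(\frac{876889}{430360} - 693\right)} = - \frac{4975}{\left(-4438\right) \left(- \frac{297362591}{430360}\right)} = - \frac{4975}{\frac{94263941347}{30740}} = \left(-4975\right) \frac{30740}{94263941347} = - \frac{152931500}{94263941347}$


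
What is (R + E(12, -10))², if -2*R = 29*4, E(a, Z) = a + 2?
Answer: 1936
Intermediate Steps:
E(a, Z) = 2 + a
R = -58 (R = -29*4/2 = -½*116 = -58)
(R + E(12, -10))² = (-58 + (2 + 12))² = (-58 + 14)² = (-44)² = 1936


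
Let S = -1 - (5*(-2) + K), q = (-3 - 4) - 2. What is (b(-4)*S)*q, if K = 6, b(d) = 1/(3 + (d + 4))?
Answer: -9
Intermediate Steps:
b(d) = 1/(7 + d) (b(d) = 1/(3 + (4 + d)) = 1/(7 + d))
q = -9 (q = -7 - 2 = -9)
S = 3 (S = -1 - (5*(-2) + 6) = -1 - (-10 + 6) = -1 - 1*(-4) = -1 + 4 = 3)
(b(-4)*S)*q = (3/(7 - 4))*(-9) = (3/3)*(-9) = ((⅓)*3)*(-9) = 1*(-9) = -9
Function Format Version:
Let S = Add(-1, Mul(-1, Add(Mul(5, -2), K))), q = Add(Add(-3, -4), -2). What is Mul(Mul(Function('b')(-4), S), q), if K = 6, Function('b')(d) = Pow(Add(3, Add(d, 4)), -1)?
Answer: -9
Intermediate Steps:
Function('b')(d) = Pow(Add(7, d), -1) (Function('b')(d) = Pow(Add(3, Add(4, d)), -1) = Pow(Add(7, d), -1))
q = -9 (q = Add(-7, -2) = -9)
S = 3 (S = Add(-1, Mul(-1, Add(Mul(5, -2), 6))) = Add(-1, Mul(-1, Add(-10, 6))) = Add(-1, Mul(-1, -4)) = Add(-1, 4) = 3)
Mul(Mul(Function('b')(-4), S), q) = Mul(Mul(Pow(Add(7, -4), -1), 3), -9) = Mul(Mul(Pow(3, -1), 3), -9) = Mul(Mul(Rational(1, 3), 3), -9) = Mul(1, -9) = -9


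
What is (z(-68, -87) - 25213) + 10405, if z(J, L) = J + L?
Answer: -14963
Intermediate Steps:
(z(-68, -87) - 25213) + 10405 = ((-68 - 87) - 25213) + 10405 = (-155 - 25213) + 10405 = -25368 + 10405 = -14963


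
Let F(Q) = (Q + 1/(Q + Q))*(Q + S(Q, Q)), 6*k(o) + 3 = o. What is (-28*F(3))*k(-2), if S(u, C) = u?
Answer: 1330/3 ≈ 443.33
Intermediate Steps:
k(o) = -1/2 + o/6
F(Q) = 2*Q*(Q + 1/(2*Q)) (F(Q) = (Q + 1/(Q + Q))*(Q + Q) = (Q + 1/(2*Q))*(2*Q) = 2*Q*(Q + 1/(2*Q)))
(-28*F(3))*k(-2) = (-28*(1 + 2*3**2))*(-1/2 + (1/6)*(-2)) = (-28*(1 + 2*9))*(-1/2 - 1/3) = -28*(1 + 18)*(-5/6) = -28*19*(-5/6) = -532*(-5/6) = 1330/3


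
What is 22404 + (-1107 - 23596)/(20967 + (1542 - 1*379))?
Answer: 495775817/22130 ≈ 22403.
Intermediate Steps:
22404 + (-1107 - 23596)/(20967 + (1542 - 1*379)) = 22404 - 24703/(20967 + (1542 - 379)) = 22404 - 24703/(20967 + 1163) = 22404 - 24703/22130 = 495775817/22130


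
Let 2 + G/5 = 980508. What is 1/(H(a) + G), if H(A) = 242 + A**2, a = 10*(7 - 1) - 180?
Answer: 1/4917172 ≈ 2.0337e-7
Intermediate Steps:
G = 4902530 (G = -10 + 5*980508 = -10 + 4902540 = 4902530)
a = -120 (a = 10*6 - 180 = 60 - 180 = -120)
1/(H(a) + G) = 1/((242 + (-120)**2) + 4902530) = 1/((242 + 14400) + 4902530) = 1/(14642 + 4902530) = 1/4917172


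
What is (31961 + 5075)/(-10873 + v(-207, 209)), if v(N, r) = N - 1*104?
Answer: -9259/2796 ≈ -3.3115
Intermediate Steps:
v(N, r) = -104 + N (v(N, r) = N - 104 = -104 + N)
(31961 + 5075)/(-10873 + v(-207, 209)) = (31961 + 5075)/(-10873 + (-104 - 207)) = 37036/(-10873 - 311) = 37036/(-11184) = 37036*(-1/11184) = -9259/2796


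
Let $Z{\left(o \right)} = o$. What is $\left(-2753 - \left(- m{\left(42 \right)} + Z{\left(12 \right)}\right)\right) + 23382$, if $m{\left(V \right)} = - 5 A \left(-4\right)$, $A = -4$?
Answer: $20537$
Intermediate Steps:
$m{\left(V \right)} = -80$ ($m{\left(V \right)} = \left(-5\right) \left(-4\right) \left(-4\right) = 20 \left(-4\right) = -80$)
$\left(-2753 - \left(- m{\left(42 \right)} + Z{\left(12 \right)}\right)\right) + 23382 = \left(-2753 - 92\right) + 23382 = -2845 + 23382 = 20537$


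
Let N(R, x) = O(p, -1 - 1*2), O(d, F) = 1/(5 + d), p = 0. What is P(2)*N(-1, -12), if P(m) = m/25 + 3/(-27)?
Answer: -7/1125 ≈ -0.0062222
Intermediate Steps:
P(m) = -⅑ + m/25 (P(m) = m*(1/25) + 3*(-1/27) = m/25 - ⅑ = -⅑ + m/25)
N(R, x) = ⅕ (N(R, x) = 1/(5 + 0) = 1/5 = ⅕)
P(2)*N(-1, -12) = (-⅑ + (1/25)*2)*(⅕) = (-⅑ + 2/25)*(⅕) = -7/225*⅕ = -7/1125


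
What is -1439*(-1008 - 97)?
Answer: 1590095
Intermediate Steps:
-1439*(-1008 - 97) = -1439*(-1105) = 1590095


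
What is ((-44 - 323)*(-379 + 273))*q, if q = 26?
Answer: 1011452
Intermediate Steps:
((-44 - 323)*(-379 + 273))*q = ((-44 - 323)*(-379 + 273))*26 = -367*(-106)*26 = 38902*26 = 1011452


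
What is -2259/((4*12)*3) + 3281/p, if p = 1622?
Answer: -177313/12976 ≈ -13.665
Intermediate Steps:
-2259/((4*12)*3) + 3281/p = -2259/((4*12)*3) + 3281/1622 = -2259/(48*3) + 3281*(1/1622) = -2259/144 + 3281/1622 = -2259*1/144 + 3281/1622 = -251/16 + 3281/1622 = -177313/12976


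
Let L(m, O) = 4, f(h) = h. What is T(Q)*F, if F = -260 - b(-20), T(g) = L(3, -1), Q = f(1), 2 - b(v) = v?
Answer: -1128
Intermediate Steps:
b(v) = 2 - v
Q = 1
T(g) = 4
F = -282 (F = -260 - (2 - 1*(-20)) = -260 - (2 + 20) = -260 - 1*22 = -260 - 22 = -282)
T(Q)*F = 4*(-282) = -1128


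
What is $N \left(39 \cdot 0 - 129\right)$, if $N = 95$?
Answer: $-12255$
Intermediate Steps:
$N \left(39 \cdot 0 - 129\right) = 95 \left(39 \cdot 0 - 129\right) = 95 \left(0 - 129\right) = 95 \left(-129\right) = -12255$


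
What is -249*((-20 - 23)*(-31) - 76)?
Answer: -312993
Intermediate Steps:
-249*((-20 - 23)*(-31) - 76) = -249*(-43*(-31) - 76) = -249*(1333 - 76) = -249*1257 = -312993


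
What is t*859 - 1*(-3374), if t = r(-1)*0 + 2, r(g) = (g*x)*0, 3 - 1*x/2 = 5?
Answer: 5092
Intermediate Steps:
x = -4 (x = 6 - 2*5 = 6 - 10 = -4)
r(g) = 0 (r(g) = (g*(-4))*0 = -4*g*0 = 0)
t = 2 (t = 0*0 + 2 = 0 + 2 = 2)
t*859 - 1*(-3374) = 2*859 - 1*(-3374) = 1718 + 3374 = 5092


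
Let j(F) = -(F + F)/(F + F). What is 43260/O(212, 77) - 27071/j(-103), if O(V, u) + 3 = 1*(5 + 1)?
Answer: 41491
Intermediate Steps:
j(F) = -1 (j(F) = -2*F/(2*F) = -2*F*1/(2*F) = -1*1 = -1)
O(V, u) = 3 (O(V, u) = -3 + 1*(5 + 1) = -3 + 1*6 = -3 + 6 = 3)
43260/O(212, 77) - 27071/j(-103) = 43260/3 - 27071/(-1) = 43260*(1/3) - 27071*(-1) = 14420 + 27071 = 41491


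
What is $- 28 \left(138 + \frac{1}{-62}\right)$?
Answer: $- \frac{119770}{31} \approx -3863.5$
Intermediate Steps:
$- 28 \left(138 + \frac{1}{-62}\right) = - 28 \left(138 - \frac{1}{62}\right) = \left(-28\right) \frac{8555}{62} = - \frac{119770}{31}$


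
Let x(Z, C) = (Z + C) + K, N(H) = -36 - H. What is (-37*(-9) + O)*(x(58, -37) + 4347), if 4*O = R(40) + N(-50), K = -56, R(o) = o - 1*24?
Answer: 1468236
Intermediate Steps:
R(o) = -24 + o (R(o) = o - 24 = -24 + o)
O = 15/2 (O = ((-24 + 40) + (-36 - 1*(-50)))/4 = (16 + (-36 + 50))/4 = (16 + 14)/4 = (¼)*30 = 15/2 ≈ 7.5000)
x(Z, C) = -56 + C + Z (x(Z, C) = (Z + C) - 56 = (C + Z) - 56 = -56 + C + Z)
(-37*(-9) + O)*(x(58, -37) + 4347) = (-37*(-9) + 15/2)*((-56 - 37 + 58) + 4347) = (333 + 15/2)*(-35 + 4347) = (681/2)*4312 = 1468236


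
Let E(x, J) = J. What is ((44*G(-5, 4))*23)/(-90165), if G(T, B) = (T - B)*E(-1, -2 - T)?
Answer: 9108/30055 ≈ 0.30304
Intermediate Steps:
G(T, B) = (-2 - T)*(T - B) (G(T, B) = (T - B)*(-2 - T) = (-2 - T)*(T - B))
((44*G(-5, 4))*23)/(-90165) = ((44*((2 - 5)*(4 - 1*(-5))))*23)/(-90165) = ((44*(-3*(4 + 5)))*23)*(-1/90165) = ((44*(-3*9))*23)*(-1/90165) = ((44*(-27))*23)*(-1/90165) = -1188*23*(-1/90165) = -27324*(-1/90165) = 9108/30055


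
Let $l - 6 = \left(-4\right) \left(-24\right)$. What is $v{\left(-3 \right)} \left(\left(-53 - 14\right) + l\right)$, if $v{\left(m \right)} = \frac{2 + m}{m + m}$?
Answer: $\frac{35}{6} \approx 5.8333$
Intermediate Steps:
$v{\left(m \right)} = \frac{2 + m}{2 m}$
$l = 102$ ($l = 6 - -96 = 6 + 96 = 102$)
$v{\left(-3 \right)} \left(\left(-53 - 14\right) + l\right) = \frac{2 - 3}{2 \left(-3\right)} \left(\left(-53 - 14\right) + 102\right) = \frac{1}{2} \left(- \frac{1}{3}\right) \left(-1\right) \left(-67 + 102\right) = \frac{1}{6} \cdot 35 = \frac{35}{6}$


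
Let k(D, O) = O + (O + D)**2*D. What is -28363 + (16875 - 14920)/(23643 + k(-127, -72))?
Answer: -141978259383/5005756 ≈ -28363.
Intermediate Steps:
k(D, O) = O + D*(D + O)**2 (k(D, O) = O + (D + O)**2*D = O + D*(D + O)**2)
-28363 + (16875 - 14920)/(23643 + k(-127, -72)) = -28363 + (16875 - 14920)/(23643 + (-72 - 127*(-127 - 72)**2)) = -28363 + 1955/(23643 + (-72 - 127*(-199)**2)) = -28363 + 1955/(23643 + (-72 - 127*39601)) = -28363 + 1955/(23643 + (-72 - 5029327)) = -28363 + 1955/(23643 - 5029399) = -28363 + 1955/(-5005756) = -28363 + 1955*(-1/5005756) = -28363 - 1955/5005756 = -141978259383/5005756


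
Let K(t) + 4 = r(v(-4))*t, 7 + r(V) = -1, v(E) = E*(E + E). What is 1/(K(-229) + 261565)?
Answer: 1/263393 ≈ 3.7966e-6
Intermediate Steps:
v(E) = 2*E² (v(E) = E*(2*E) = 2*E²)
r(V) = -8 (r(V) = -7 - 1 = -8)
K(t) = -4 - 8*t
1/(K(-229) + 261565) = 1/((-4 - 8*(-229)) + 261565) = 1/((-4 + 1832) + 261565) = 1/(1828 + 261565) = 1/263393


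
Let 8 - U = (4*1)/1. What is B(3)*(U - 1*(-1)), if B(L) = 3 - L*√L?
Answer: 15 - 15*√3 ≈ -10.981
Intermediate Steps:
U = 4 (U = 8 - 4*1/1 = 8 - 4 = 4)
B(L) = 3 - L^(3/2)
B(3)*(U - 1*(-1)) = (3 - 3^(3/2))*(4 - 1*(-1)) = (3 - 3*√3)*(4 + 1) = (3 - 3*√3)*5 = 15 - 15*√3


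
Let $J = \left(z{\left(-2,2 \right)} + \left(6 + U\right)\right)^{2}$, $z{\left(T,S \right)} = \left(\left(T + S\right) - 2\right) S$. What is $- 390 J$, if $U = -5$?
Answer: $-3510$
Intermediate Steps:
$z{\left(T,S \right)} = S \left(-2 + S + T\right)$ ($z{\left(T,S \right)} = \left(\left(S + T\right) - 2\right) S = \left(-2 + S + T\right) S = S \left(-2 + S + T\right)$)
$J = 9$ ($J = \left(2 \left(-2 + 2 - 2\right) + \left(6 - 5\right)\right)^{2} = \left(2 \left(-2\right) + 1\right)^{2} = \left(-4 + 1\right)^{2} = \left(-3\right)^{2} = 9$)
$- 390 J = \left(-390\right) 9 = -3510$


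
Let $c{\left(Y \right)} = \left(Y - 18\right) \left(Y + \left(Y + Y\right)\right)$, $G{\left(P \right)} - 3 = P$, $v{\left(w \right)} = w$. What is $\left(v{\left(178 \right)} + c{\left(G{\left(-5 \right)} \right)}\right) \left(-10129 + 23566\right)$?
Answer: $4004226$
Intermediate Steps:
$G{\left(P \right)} = 3 + P$
$c{\left(Y \right)} = 3 Y \left(-18 + Y\right)$ ($c{\left(Y \right)} = \left(-18 + Y\right) \left(Y + 2 Y\right) = \left(-18 + Y\right) 3 Y = 3 Y \left(-18 + Y\right)$)
$\left(v{\left(178 \right)} + c{\left(G{\left(-5 \right)} \right)}\right) \left(-10129 + 23566\right) = \left(178 + 3 \left(3 - 5\right) \left(-18 + \left(3 - 5\right)\right)\right) \left(-10129 + 23566\right) = \left(178 + 3 \left(-2\right) \left(-18 - 2\right)\right) 13437 = \left(178 + 3 \left(-2\right) \left(-20\right)\right) 13437 = \left(178 + 120\right) 13437 = 298 \cdot 13437 = 4004226$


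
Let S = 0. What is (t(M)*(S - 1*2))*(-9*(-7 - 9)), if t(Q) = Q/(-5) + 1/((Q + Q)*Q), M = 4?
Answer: 1107/5 ≈ 221.40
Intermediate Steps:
t(Q) = 1/(2*Q²) - Q/5 (t(Q) = Q*(-⅕) + 1/(((2*Q))*Q) = -Q/5 + (1/(2*Q))/Q = -Q/5 + 1/(2*Q²) = 1/(2*Q²) - Q/5)
(t(M)*(S - 1*2))*(-9*(-7 - 9)) = (((½)/4² - ⅕*4)*(0 - 1*2))*(-9*(-7 - 9)) = (((½)*(1/16) - ⅘)*(0 - 2))*(-9*(-16)) = ((1/32 - ⅘)*(-2))*144 = -123/160*(-2)*144 = (123/80)*144 = 1107/5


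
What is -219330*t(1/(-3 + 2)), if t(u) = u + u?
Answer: 438660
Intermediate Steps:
t(u) = 2*u
-219330*t(1/(-3 + 2)) = -438660/(-3 + 2) = -438660/(-1) = -438660*(-1) = -219330*(-2) = 438660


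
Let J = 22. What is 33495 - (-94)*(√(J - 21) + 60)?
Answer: 39229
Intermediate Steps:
33495 - (-94)*(√(J - 21) + 60) = 33495 - (-94)*(√(22 - 21) + 60) = 33495 - (-94)*(√1 + 60) = 33495 - (-94)*(1 + 60) = 33495 - (-94)*61 = 33495 - 1*(-5734) = 33495 + 5734 = 39229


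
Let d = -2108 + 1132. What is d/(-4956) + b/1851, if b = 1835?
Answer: 302801/254821 ≈ 1.1883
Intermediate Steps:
d = -976
d/(-4956) + b/1851 = -976/(-4956) + 1835/1851 = -976*(-1/4956) + 1835*(1/1851) = 244/1239 + 1835/1851 = 302801/254821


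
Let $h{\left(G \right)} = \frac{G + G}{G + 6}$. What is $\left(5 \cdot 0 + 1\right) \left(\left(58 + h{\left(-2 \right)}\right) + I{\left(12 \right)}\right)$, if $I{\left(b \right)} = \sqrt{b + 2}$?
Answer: $57 + \sqrt{14} \approx 60.742$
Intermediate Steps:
$I{\left(b \right)} = \sqrt{2 + b}$
$h{\left(G \right)} = \frac{2 G}{6 + G}$
$\left(5 \cdot 0 + 1\right) \left(\left(58 + h{\left(-2 \right)}\right) + I{\left(12 \right)}\right) = \left(5 \cdot 0 + 1\right) \left(\left(58 + 2 \left(-2\right) \frac{1}{6 - 2}\right) + \sqrt{2 + 12}\right) = \left(0 + 1\right) \left(\left(58 + 2 \left(-2\right) \frac{1}{4}\right) + \sqrt{14}\right) = 1 \left(\left(58 + 2 \left(-2\right) \frac{1}{4}\right) + \sqrt{14}\right) = 1 \left(\left(58 - 1\right) + \sqrt{14}\right) = 1 \left(57 + \sqrt{14}\right) = 57 + \sqrt{14}$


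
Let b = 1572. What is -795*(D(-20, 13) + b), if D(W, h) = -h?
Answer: -1239405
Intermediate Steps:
-795*(D(-20, 13) + b) = -795*(-1*13 + 1572) = -795*(-13 + 1572) = -795*1559 = -1239405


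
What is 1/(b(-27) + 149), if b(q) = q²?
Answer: 1/878 ≈ 0.0011390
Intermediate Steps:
1/(b(-27) + 149) = 1/((-27)² + 149) = 1/(729 + 149) = 1/878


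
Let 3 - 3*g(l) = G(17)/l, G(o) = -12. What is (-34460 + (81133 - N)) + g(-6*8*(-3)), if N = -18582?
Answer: 2349217/36 ≈ 65256.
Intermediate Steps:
g(l) = 1 + 4/l (g(l) = 1 - (-4)/l = 1 + 4/l)
(-34460 + (81133 - N)) + g(-6*8*(-3)) = (-34460 + (81133 - 1*(-18582))) + (4 - 6*8*(-3))/((-6*8*(-3))) = (-34460 + (81133 + 18582)) + (4 - 48*(-3))/((-48*(-3))) = (-34460 + 99715) + (4 + 144)/144 = 65255 + (1/144)*148 = 65255 + 37/36 = 2349217/36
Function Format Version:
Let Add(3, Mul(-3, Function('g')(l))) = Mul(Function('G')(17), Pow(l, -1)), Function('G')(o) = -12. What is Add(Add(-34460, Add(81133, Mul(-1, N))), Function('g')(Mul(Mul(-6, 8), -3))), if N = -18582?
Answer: Rational(2349217, 36) ≈ 65256.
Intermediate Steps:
Function('g')(l) = Add(1, Mul(4, Pow(l, -1))) (Function('g')(l) = Add(1, Mul(Rational(-1, 3), Mul(-12, Pow(l, -1)))) = Add(1, Mul(4, Pow(l, -1))))
Add(Add(-34460, Add(81133, Mul(-1, N))), Function('g')(Mul(Mul(-6, 8), -3))) = Add(Add(-34460, Add(81133, Mul(-1, -18582))), Mul(Pow(Mul(Mul(-6, 8), -3), -1), Add(4, Mul(Mul(-6, 8), -3)))) = Add(Add(-34460, Add(81133, 18582)), Mul(Pow(Mul(-48, -3), -1), Add(4, Mul(-48, -3)))) = Add(Add(-34460, 99715), Mul(Pow(144, -1), Add(4, 144))) = Add(65255, Mul(Rational(1, 144), 148)) = Add(65255, Rational(37, 36)) = Rational(2349217, 36)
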